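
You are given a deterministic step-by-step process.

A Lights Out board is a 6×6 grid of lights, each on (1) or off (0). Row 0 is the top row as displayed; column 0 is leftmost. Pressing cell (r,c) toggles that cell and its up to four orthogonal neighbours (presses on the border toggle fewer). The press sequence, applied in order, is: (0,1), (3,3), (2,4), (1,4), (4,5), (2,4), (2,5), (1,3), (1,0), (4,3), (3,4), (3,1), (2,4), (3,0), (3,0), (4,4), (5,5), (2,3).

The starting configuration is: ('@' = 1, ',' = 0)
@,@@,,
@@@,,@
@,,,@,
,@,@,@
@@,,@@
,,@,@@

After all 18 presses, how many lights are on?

t=0: @,@@,,
@@@,,@
@,,,@,
,@,@,@
@@,,@@
,,@,@@
t=1: ,@,@,,
@,@,,@
@,,,@,
,@,@,@
@@,,@@
,,@,@@
t=2: ,@,@,,
@,@,,@
@,,@@,
,@@,@@
@@,@@@
,,@,@@
t=3: ,@,@,,
@,@,@@
@,,,,@
,@@,,@
@@,@@@
,,@,@@
t=4: ,@,@@,
@,@@,,
@,,,@@
,@@,,@
@@,@@@
,,@,@@
t=5: ,@,@@,
@,@@,,
@,,,@@
,@@,,,
@@,@,,
,,@,@,
t=6: ,@,@@,
@,@@@,
@,,@,,
,@@,@,
@@,@,,
,,@,@,
t=7: ,@,@@,
@,@@@@
@,,@@@
,@@,@@
@@,@,,
,,@,@,
t=8: ,@,,@,
@,,,,@
@,,,@@
,@@,@@
@@,@,,
,,@,@,
t=9: @@,,@,
,@,,,@
,,,,@@
,@@,@@
@@,@,,
,,@,@,
t=10: @@,,@,
,@,,,@
,,,,@@
,@@@@@
@@@,@,
,,@@@,
t=11: @@,,@,
,@,,,@
,,,,,@
,@@,,,
@@@,,,
,,@@@,
t=12: @@,,@,
,@,,,@
,@,,,@
@,,,,,
@,@,,,
,,@@@,
t=13: @@,,@,
,@,,@@
,@,@@,
@,,,@,
@,@,,,
,,@@@,
t=14: @@,,@,
,@,,@@
@@,@@,
,@,,@,
,,@,,,
,,@@@,
t=15: @@,,@,
,@,,@@
,@,@@,
@,,,@,
@,@,,,
,,@@@,
t=16: @@,,@,
,@,,@@
,@,@@,
@,,,,,
@,@@@@
,,@@,,
t=17: @@,,@,
,@,,@@
,@,@@,
@,,,,,
@,@@@,
,,@@@@
t=18: @@,,@,
,@,@@@
,@@,,,
@,,@,,
@,@@@,
,,@@@@

19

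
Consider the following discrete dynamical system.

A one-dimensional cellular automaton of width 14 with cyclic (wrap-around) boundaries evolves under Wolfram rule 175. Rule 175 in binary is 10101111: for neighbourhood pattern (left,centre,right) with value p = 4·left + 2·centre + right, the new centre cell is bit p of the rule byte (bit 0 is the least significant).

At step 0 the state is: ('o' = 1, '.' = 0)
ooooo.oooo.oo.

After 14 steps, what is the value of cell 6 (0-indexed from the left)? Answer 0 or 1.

k=0  ooooo.oooo.oo.
k=1  oooo.oooo.oo.o
k=2  ooo.oooo.oo.oo
k=3  oo.oooo.oo.ooo
k=4  o.oooo.oo.oooo
k=5  .oooo.oo.ooooo
k=6  oooo.oo.ooooo.
k=7  ooo.oo.ooooo.o
k=8  oo.oo.ooooo.oo
k=9  o.oo.ooooo.ooo
k=10  .oo.ooooo.oooo
k=11  oo.ooooo.oooo.
k=12  o.ooooo.oooo.o
k=13  .ooooo.oooo.oo
k=14  ooooo.oooo.oo.

1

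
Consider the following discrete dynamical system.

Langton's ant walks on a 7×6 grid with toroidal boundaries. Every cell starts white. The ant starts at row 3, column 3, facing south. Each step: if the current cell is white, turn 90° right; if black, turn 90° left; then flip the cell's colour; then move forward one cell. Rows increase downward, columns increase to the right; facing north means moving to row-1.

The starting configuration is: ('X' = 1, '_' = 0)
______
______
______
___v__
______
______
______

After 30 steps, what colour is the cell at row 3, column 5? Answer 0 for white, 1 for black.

0) ______
______
______
___v__
______
______
______
1) ______
______
______
__<X__
______
______
______
2) ______
______
__^___
__XX__
______
______
______
3) ______
______
__X>__
__XX__
______
______
______
4) ______
______
__XX__
__Xv__
______
______
______
5) ______
______
__XX__
__X_>_
______
______
______
6) ______
______
__XX__
__X_X_
____v_
______
______
7) ______
______
__XX__
__X_X_
___<X_
______
______
8) ______
______
__XX__
__X^X_
___XX_
______
______
9) ______
______
__XX__
__XX>_
___XX_
______
______
10) ______
______
__XX^_
__XX__
___XX_
______
______
11) ______
______
__XXX>
__XX__
___XX_
______
______
12) ______
______
__XXXX
__XX_v
___XX_
______
______
13) ______
______
__XXXX
__XX<X
___XX_
______
______
14) ______
______
__XX^X
__XXXX
___XX_
______
______
15) ______
______
__X<_X
__XXXX
___XX_
______
______
16) ______
______
__X__X
__XvXX
___XX_
______
______
17) ______
______
__X__X
__X_>X
___XX_
______
______
18) ______
______
__X_^X
__X__X
___XX_
______
______
19) ______
______
__X_X>
__X__X
___XX_
______
______
20) ______
_____^
__X_X_
__X__X
___XX_
______
______
21) ______
>____X
__X_X_
__X__X
___XX_
______
______
22) ______
X____X
v_X_X_
__X__X
___XX_
______
______
23) ______
X____X
X_X_X<
__X__X
___XX_
______
______
24) ______
X____^
X_X_XX
__X__X
___XX_
______
______
25) ______
X___<_
X_X_XX
__X__X
___XX_
______
______
26) ____^_
X___X_
X_X_XX
__X__X
___XX_
______
______
27) ____X>
X___X_
X_X_XX
__X__X
___XX_
______
______
28) ____XX
X___Xv
X_X_XX
__X__X
___XX_
______
______
29) ____XX
X___<X
X_X_XX
__X__X
___XX_
______
______
30) ____XX
X____X
X_X_vX
__X__X
___XX_
______
______

1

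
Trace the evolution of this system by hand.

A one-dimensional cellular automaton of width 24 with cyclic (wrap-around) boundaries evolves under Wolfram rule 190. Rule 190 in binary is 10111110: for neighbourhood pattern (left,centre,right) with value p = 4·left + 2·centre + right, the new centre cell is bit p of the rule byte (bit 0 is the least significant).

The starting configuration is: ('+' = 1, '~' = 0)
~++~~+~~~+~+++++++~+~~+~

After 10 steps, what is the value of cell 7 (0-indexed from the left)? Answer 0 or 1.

1

[0] ~++~~+~~~+~+++++++~+~~+~
[1] ++~++++~+++++++++~++++++
[2] +~++++~+++++++++~+++++++
[3] ~++++~+++++++++~++++++++
[4] ++++~+++++++++~++++++++~
[5] +++~+++++++++~++++++++~+
[6] ++~+++++++++~++++++++~++
[7] +~+++++++++~++++++++~+++
[8] ~+++++++++~++++++++~++++
[9] +++++++++~++++++++~++++~
[10] ++++++++~++++++++~++++~+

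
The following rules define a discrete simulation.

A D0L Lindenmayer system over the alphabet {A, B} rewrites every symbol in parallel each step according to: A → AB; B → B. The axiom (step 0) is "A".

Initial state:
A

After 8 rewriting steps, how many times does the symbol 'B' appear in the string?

step 0: A
step 1: AB
step 2: ABB
step 3: ABBB
step 4: ABBBB
step 5: ABBBBB
step 6: ABBBBBB
step 7: ABBBBBBB
step 8: ABBBBBBBB

8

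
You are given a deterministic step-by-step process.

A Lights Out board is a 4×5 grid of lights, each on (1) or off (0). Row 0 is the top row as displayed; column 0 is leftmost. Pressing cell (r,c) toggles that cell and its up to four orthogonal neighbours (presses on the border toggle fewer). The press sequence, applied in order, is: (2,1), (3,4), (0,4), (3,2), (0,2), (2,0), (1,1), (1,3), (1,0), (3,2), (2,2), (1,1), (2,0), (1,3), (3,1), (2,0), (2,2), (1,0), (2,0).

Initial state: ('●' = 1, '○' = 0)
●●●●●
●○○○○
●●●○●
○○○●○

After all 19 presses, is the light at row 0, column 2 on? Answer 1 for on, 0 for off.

[0] ●●●●●
●○○○○
●●●○●
○○○●○
[1] ●●●●●
●●○○○
○○○○●
○●○●○
[2] ●●●●●
●●○○○
○○○○○
○●○○●
[3] ●●●○○
●●○○●
○○○○○
○●○○●
[4] ●●●○○
●●○○●
○○●○○
○○●●●
[5] ●○○●○
●●●○●
○○●○○
○○●●●
[6] ●○○●○
○●●○●
●●●○○
●○●●●
[7] ●●○●○
●○○○●
●○●○○
●○●●●
[8] ●●○○○
●○●●○
●○●●○
●○●●●
[9] ○●○○○
○●●●○
○○●●○
●○●●●
[10] ○●○○○
○●●●○
○○○●○
●●○○●
[11] ○●○○○
○●○●○
○●●○○
●●●○●
[12] ○○○○○
●○●●○
○○●○○
●●●○●
[13] ○○○○○
○○●●○
●●●○○
○●●○●
[14] ○○○●○
○○○○●
●●●●○
○●●○●
[15] ○○○●○
○○○○●
●○●●○
●○○○●
[16] ○○○●○
●○○○●
○●●●○
○○○○●
[17] ○○○●○
●○●○●
○○○○○
○○●○●
[18] ●○○●○
○●●○●
●○○○○
○○●○●
[19] ●○○●○
●●●○●
○●○○○
●○●○●

0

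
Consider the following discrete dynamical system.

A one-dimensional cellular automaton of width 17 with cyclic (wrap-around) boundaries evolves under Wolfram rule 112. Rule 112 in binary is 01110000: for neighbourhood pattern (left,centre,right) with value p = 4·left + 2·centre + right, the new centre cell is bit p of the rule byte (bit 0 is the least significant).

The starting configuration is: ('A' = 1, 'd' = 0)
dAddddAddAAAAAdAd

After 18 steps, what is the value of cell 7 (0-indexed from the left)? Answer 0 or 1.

1

step 0: dAddddAddAAAAAdAd
step 1: ddAddddAdddddAAdA
step 2: AddAddddAdddddAAd
step 3: dAddAddddAdddddAA
step 4: AdAddAddddAdddddA
step 5: AAdAddAddddAddddd
step 6: dAAdAddAddddAdddd
step 7: ddAAdAddAddddAddd
step 8: dddAAdAddAddddAdd
step 9: ddddAAdAddAddddAd
step 10: dddddAAdAddAddddA
step 11: AdddddAAdAddAdddd
step 12: dAdddddAAdAddAddd
step 13: ddAdddddAAdAddAdd
step 14: dddAdddddAAdAddAd
step 15: ddddAdddddAAdAddA
step 16: AddddAdddddAAdAdd
step 17: dAddddAdddddAAdAd
step 18: ddAddddAdddddAAdA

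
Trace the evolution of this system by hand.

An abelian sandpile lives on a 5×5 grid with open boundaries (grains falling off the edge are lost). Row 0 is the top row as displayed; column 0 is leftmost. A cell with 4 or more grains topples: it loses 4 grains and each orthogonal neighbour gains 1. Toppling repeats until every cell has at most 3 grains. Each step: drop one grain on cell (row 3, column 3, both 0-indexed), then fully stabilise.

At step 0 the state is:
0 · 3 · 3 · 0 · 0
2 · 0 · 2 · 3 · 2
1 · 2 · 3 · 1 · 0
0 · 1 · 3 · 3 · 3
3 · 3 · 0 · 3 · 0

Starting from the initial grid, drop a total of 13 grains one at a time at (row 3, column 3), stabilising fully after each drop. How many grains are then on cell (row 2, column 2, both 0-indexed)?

2

k=0  0 · 3 · 3 · 0 · 0
2 · 0 · 2 · 3 · 2
1 · 2 · 3 · 1 · 0
0 · 1 · 3 · 3 · 3
3 · 3 · 0 · 3 · 0
k=1  0 · 3 · 3 · 0 · 0
2 · 0 · 3 · 3 · 2
1 · 3 · 0 · 3 · 1
0 · 2 · 1 · 3 · 0
3 · 3 · 2 · 0 · 2
k=2  1 · 0 · 1 · 2 · 0
2 · 2 · 1 · 1 · 3
1 · 3 · 2 · 1 · 2
0 · 2 · 2 · 1 · 1
3 · 3 · 2 · 1 · 2
k=3  1 · 0 · 1 · 2 · 0
2 · 2 · 1 · 1 · 3
1 · 3 · 2 · 1 · 2
0 · 2 · 2 · 2 · 1
3 · 3 · 2 · 1 · 2
k=4  1 · 0 · 1 · 2 · 0
2 · 2 · 1 · 1 · 3
1 · 3 · 2 · 1 · 2
0 · 2 · 2 · 3 · 1
3 · 3 · 2 · 1 · 2
k=5  1 · 0 · 1 · 2 · 0
2 · 2 · 1 · 1 · 3
1 · 3 · 2 · 2 · 2
0 · 2 · 3 · 0 · 2
3 · 3 · 2 · 2 · 2
k=6  1 · 0 · 1 · 2 · 0
2 · 2 · 1 · 1 · 3
1 · 3 · 2 · 2 · 2
0 · 2 · 3 · 1 · 2
3 · 3 · 2 · 2 · 2
k=7  1 · 0 · 1 · 2 · 0
2 · 2 · 1 · 1 · 3
1 · 3 · 2 · 2 · 2
0 · 2 · 3 · 2 · 2
3 · 3 · 2 · 2 · 2
k=8  1 · 0 · 1 · 2 · 0
2 · 2 · 1 · 1 · 3
1 · 3 · 2 · 2 · 2
0 · 2 · 3 · 3 · 2
3 · 3 · 2 · 2 · 2
k=9  1 · 0 · 1 · 2 · 0
2 · 2 · 1 · 1 · 3
1 · 3 · 3 · 3 · 2
0 · 3 · 0 · 1 · 3
3 · 3 · 3 · 3 · 2
k=10  1 · 0 · 1 · 2 · 0
2 · 2 · 1 · 1 · 3
1 · 3 · 3 · 3 · 2
0 · 3 · 0 · 2 · 3
3 · 3 · 3 · 3 · 2
k=11  1 · 0 · 1 · 2 · 0
2 · 2 · 1 · 1 · 3
1 · 3 · 3 · 3 · 2
0 · 3 · 0 · 3 · 3
3 · 3 · 3 · 3 · 2
k=12  1 · 0 · 1 · 2 · 1
2 · 3 · 2 · 3 · 0
2 · 1 · 2 · 3 · 1
2 · 2 · 1 · 0 · 3
0 · 2 · 2 · 3 · 0
k=13  1 · 0 · 1 · 2 · 1
2 · 3 · 2 · 3 · 0
2 · 1 · 2 · 3 · 1
2 · 2 · 1 · 1 · 3
0 · 2 · 2 · 3 · 0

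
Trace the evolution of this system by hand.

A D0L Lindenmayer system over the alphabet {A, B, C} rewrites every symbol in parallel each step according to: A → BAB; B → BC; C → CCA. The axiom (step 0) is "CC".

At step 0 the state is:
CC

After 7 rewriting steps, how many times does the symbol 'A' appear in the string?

gen 0: CC
gen 1: CCACCA
gen 2: CCACCABABCCACCABAB
gen 3: CCACCABABCCACCABABBCBABBCCCACCABABCCACCABABBCBABBC
gen 4: CCACCABABCCACCABABBCBABBCCCACCABABCCACCABABBCBABBCBCCCABCB…CCACCABABBCBABBCCCACCABABCCACCABABBCBABBCBCCCABCBABBCBCCCA  (len 134)
gen 5: CCACCABABCCACCABABBCBABBCCCACCABABCCACCABABBCBABBCBCCCABCB…ABCBABBCBCCCABCCCACCACCABABBCCCABCBABBCBCCCABCCCACCACCABAB  (len 358)
gen 6: CCACCABABCCACCABABBCBABBCCCACCABABCCACCABABBCBABBCBCCCABCB…BCCCABCCCACCACCABABBCCCACCACCABABCCACCABABCCACCABABBCBABBC  (len 962)
gen 7: CCACCABABCCACCABABBCBABBCCCACCABABCCACCABABBCBABBCBCCCABCB…CCACCABABBCBABBCCCACCABABCCACCABABBCBABBCBCCCABCBABBCBCCCA  (len 2594)

670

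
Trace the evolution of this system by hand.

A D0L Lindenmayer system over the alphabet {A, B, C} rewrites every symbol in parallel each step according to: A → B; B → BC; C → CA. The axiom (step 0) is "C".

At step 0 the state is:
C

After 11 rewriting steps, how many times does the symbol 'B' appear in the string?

k=0  C
k=1  CA
k=2  CAB
k=3  CABBC
k=4  CABBCBCCA
k=5  CABBCBCCABCCACAB
k=6  CABBCBCCABCCACABBCCACABCABBC
k=7  CABBCBCCABCCACABBCCACABCABBCBCCACABCABBCCABBCBCCA
k=8  CABBCBCCABCCACABBCCACABCABBCBCCACABCABBCCABBCBCCABCCACABCABBCCABBCBCCACABBCBCCABCCACAB
k=9  CABBCBCCABCCACABBCCACABCABBCBCCACABCABBCCABBCBCCABCCACABCA…CABBCCABBCBCCACABBCBCCABCCACABCABBCBCCABCCACABBCCACABCABBC  (len 151)
k=10  CABBCBCCABCCACABBCCACABCABBCBCCACABCABBCCABBCBCCABCCACABCA…ACABCABBCCABBCBCCABCCACABBCCACABCABBCBCCACABCABBCCABBCBCCA  (len 265)
k=11  CABBCBCCABCCACABBCCACABCABBCBCCACABCABBCCABBCBCCABCCACABCA…BCCACABCABBCCABBCBCCABCCACABCABBCCABBCBCCACABBCBCCABCCACAB  (len 465)

151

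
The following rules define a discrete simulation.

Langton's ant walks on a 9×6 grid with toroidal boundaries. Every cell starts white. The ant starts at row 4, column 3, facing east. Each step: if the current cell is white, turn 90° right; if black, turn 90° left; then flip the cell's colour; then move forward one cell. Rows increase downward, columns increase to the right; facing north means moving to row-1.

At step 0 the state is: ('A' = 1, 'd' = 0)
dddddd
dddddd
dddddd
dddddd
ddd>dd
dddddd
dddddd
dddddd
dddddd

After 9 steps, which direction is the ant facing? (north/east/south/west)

north

step 0: dddddd
dddddd
dddddd
dddddd
ddd>dd
dddddd
dddddd
dddddd
dddddd
step 1: dddddd
dddddd
dddddd
dddddd
dddAdd
dddvdd
dddddd
dddddd
dddddd
step 2: dddddd
dddddd
dddddd
dddddd
dddAdd
dd<Add
dddddd
dddddd
dddddd
step 3: dddddd
dddddd
dddddd
dddddd
dd^Add
ddAAdd
dddddd
dddddd
dddddd
step 4: dddddd
dddddd
dddddd
dddddd
ddA>dd
ddAAdd
dddddd
dddddd
dddddd
step 5: dddddd
dddddd
dddddd
ddd^dd
ddAddd
ddAAdd
dddddd
dddddd
dddddd
step 6: dddddd
dddddd
dddddd
dddA>d
ddAddd
ddAAdd
dddddd
dddddd
dddddd
step 7: dddddd
dddddd
dddddd
dddAAd
ddAdvd
ddAAdd
dddddd
dddddd
dddddd
step 8: dddddd
dddddd
dddddd
dddAAd
ddA<Ad
ddAAdd
dddddd
dddddd
dddddd
step 9: dddddd
dddddd
dddddd
ddd^Ad
ddAAAd
ddAAdd
dddddd
dddddd
dddddd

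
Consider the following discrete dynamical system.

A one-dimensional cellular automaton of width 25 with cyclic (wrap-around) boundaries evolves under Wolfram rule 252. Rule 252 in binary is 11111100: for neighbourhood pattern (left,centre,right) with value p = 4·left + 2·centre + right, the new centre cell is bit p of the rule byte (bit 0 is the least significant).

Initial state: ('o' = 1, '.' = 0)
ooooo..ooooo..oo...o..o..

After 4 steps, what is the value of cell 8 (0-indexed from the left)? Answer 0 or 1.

1

k=0  ooooo..ooooo..oo...o..o..
k=1  oooooo.oooooo.ooo..oo.oo.
k=2  oooooooooooooooooo.oooooo
k=3  ooooooooooooooooooooooooo
k=4  ooooooooooooooooooooooooo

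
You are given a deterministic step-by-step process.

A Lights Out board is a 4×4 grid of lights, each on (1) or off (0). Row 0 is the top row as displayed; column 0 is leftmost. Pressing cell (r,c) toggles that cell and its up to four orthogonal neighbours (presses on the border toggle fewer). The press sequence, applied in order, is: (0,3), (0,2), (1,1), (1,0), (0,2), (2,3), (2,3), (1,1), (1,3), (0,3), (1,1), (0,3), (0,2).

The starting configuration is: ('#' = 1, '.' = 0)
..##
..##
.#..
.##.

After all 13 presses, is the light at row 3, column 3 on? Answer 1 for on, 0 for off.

0

[0] ..##
..##
.#..
.##.
[1] ....
..#.
.#..
.##.
[2] .###
....
.#..
.##.
[3] ..##
###.
....
.##.
[4] #.##
..#.
#...
.##.
[5] ##..
....
#...
.##.
[6] ##..
...#
#.##
.###
[7] ##..
....
#...
.##.
[8] #...
###.
##..
.##.
[9] #..#
##.#
##.#
.##.
[10] #.#.
##..
##.#
.##.
[11] ###.
..#.
#..#
.##.
[12] ##.#
..##
#..#
.##.
[13] #.#.
...#
#..#
.##.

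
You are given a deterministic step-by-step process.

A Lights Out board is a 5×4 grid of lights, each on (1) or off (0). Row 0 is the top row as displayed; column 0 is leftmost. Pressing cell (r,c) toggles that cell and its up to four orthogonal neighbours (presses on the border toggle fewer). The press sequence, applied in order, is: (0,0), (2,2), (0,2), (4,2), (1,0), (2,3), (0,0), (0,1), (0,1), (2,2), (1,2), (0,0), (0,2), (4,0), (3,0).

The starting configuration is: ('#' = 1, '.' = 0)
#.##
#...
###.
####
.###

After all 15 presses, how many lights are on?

11

k=0  #.##
#...
###.
####
.###
k=1  .###
....
###.
####
.###
k=2  .###
..#.
#..#
##.#
.###
k=3  ....
....
#..#
##.#
.###
k=4  ....
....
#..#
####
....
k=5  #...
##..
...#
####
....
k=6  #...
##.#
..#.
###.
....
k=7  .#..
.#.#
..#.
###.
....
k=8  #.#.
...#
..#.
###.
....
k=9  .#..
.#.#
..#.
###.
....
k=10  .#..
.###
.#.#
##..
....
k=11  .##.
....
.###
##..
....
k=12  #.#.
#...
.###
##..
....
k=13  ##.#
#.#.
.###
##..
....
k=14  ##.#
#.#.
.###
.#..
##..
k=15  ##.#
#.#.
####
#...
.#..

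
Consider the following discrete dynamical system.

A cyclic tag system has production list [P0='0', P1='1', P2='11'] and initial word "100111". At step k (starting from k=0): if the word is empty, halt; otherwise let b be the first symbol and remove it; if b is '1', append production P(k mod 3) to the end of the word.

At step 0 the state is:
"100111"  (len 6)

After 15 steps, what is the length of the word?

0) "100111"  (len 6)
1) "001110"  (len 6)
2) "01110"  (len 5)
3) "1110"  (len 4)
4) "1100"  (len 4)
5) "1001"  (len 4)
6) "00111"  (len 5)
7) "0111"  (len 4)
8) "111"  (len 3)
9) "1111"  (len 4)
10) "1110"  (len 4)
11) "1101"  (len 4)
12) "10111"  (len 5)
13) "01110"  (len 5)
14) "1110"  (len 4)
15) "11011"  (len 5)

5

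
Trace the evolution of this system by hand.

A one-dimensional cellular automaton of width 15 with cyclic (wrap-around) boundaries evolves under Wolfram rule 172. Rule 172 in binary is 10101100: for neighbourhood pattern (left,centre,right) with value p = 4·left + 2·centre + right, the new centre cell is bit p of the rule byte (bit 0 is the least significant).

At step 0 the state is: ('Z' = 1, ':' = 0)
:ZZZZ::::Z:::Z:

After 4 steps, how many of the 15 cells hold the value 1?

[0] :ZZZZ::::Z:::Z:
[1] :ZZZ:::::Z:::Z:
[2] :ZZ::::::Z:::Z:
[3] :Z:::::::Z:::Z:
[4] :Z:::::::Z:::Z:

3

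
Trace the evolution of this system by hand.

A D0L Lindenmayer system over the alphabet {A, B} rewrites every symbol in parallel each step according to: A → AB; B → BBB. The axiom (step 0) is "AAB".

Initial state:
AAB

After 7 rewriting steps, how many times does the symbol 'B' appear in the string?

gen 0: AAB
gen 1: ABABBBB
gen 2: ABBBBABBBBBBBBBBBBB
gen 3: ABBBBBBBBBBBBBABBBBBBBBBBBBBBBBBBBBBBBBBBBBBBBBBBBBBBBB
gen 4: ABBBBBBBBBBBBBBBBBBBBBBBBBBBBBBBBBBBBBBBBABBBBBBBBBBBBBBBB…BBBBBBBBBBBBBBBBBBBBBBBBBBBBBBBBBBBBBBBBBBBBBBBBBBBBBBBBBB  (len 163)
gen 5: ABBBBBBBBBBBBBBBBBBBBBBBBBBBBBBBBBBBBBBBBBBBBBBBBBBBBBBBBB…BBBBBBBBBBBBBBBBBBBBBBBBBBBBBBBBBBBBBBBBBBBBBBBBBBBBBBBBBB  (len 487)
gen 6: ABBBBBBBBBBBBBBBBBBBBBBBBBBBBBBBBBBBBBBBBBBBBBBBBBBBBBBBBB…BBBBBBBBBBBBBBBBBBBBBBBBBBBBBBBBBBBBBBBBBBBBBBBBBBBBBBBBBB  (len 1459)
gen 7: ABBBBBBBBBBBBBBBBBBBBBBBBBBBBBBBBBBBBBBBBBBBBBBBBBBBBBBBBB…BBBBBBBBBBBBBBBBBBBBBBBBBBBBBBBBBBBBBBBBBBBBBBBBBBBBBBBBBB  (len 4375)

4373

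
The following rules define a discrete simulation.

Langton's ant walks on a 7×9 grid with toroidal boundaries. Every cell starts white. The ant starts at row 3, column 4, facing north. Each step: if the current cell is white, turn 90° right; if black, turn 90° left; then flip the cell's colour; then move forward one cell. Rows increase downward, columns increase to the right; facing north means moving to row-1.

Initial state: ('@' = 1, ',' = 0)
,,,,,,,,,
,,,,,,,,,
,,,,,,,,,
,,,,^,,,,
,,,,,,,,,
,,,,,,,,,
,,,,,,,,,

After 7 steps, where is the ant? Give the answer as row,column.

0) ,,,,,,,,,
,,,,,,,,,
,,,,,,,,,
,,,,^,,,,
,,,,,,,,,
,,,,,,,,,
,,,,,,,,,
1) ,,,,,,,,,
,,,,,,,,,
,,,,,,,,,
,,,,@>,,,
,,,,,,,,,
,,,,,,,,,
,,,,,,,,,
2) ,,,,,,,,,
,,,,,,,,,
,,,,,,,,,
,,,,@@,,,
,,,,,v,,,
,,,,,,,,,
,,,,,,,,,
3) ,,,,,,,,,
,,,,,,,,,
,,,,,,,,,
,,,,@@,,,
,,,,<@,,,
,,,,,,,,,
,,,,,,,,,
4) ,,,,,,,,,
,,,,,,,,,
,,,,,,,,,
,,,,^@,,,
,,,,@@,,,
,,,,,,,,,
,,,,,,,,,
5) ,,,,,,,,,
,,,,,,,,,
,,,,,,,,,
,,,<,@,,,
,,,,@@,,,
,,,,,,,,,
,,,,,,,,,
6) ,,,,,,,,,
,,,,,,,,,
,,,^,,,,,
,,,@,@,,,
,,,,@@,,,
,,,,,,,,,
,,,,,,,,,
7) ,,,,,,,,,
,,,,,,,,,
,,,@>,,,,
,,,@,@,,,
,,,,@@,,,
,,,,,,,,,
,,,,,,,,,

2,4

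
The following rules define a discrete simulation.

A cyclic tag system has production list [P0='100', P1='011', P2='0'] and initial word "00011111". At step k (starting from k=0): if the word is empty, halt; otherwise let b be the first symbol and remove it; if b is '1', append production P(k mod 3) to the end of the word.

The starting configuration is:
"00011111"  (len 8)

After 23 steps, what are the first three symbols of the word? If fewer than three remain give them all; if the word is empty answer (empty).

gen 0: "00011111"  (len 8)
gen 1: "0011111"  (len 7)
gen 2: "011111"  (len 6)
gen 3: "11111"  (len 5)
gen 4: "1111100"  (len 7)
gen 5: "111100011"  (len 9)
gen 6: "111000110"  (len 9)
gen 7: "11000110100"  (len 11)
gen 8: "1000110100011"  (len 13)
gen 9: "0001101000110"  (len 13)
gen 10: "001101000110"  (len 12)
gen 11: "01101000110"  (len 11)
gen 12: "1101000110"  (len 10)
gen 13: "101000110100"  (len 12)
gen 14: "01000110100011"  (len 14)
gen 15: "1000110100011"  (len 13)
gen 16: "000110100011100"  (len 15)
gen 17: "00110100011100"  (len 14)
gen 18: "0110100011100"  (len 13)
gen 19: "110100011100"  (len 12)
gen 20: "10100011100011"  (len 14)
gen 21: "01000111000110"  (len 14)
gen 22: "1000111000110"  (len 13)
gen 23: "000111000110011"  (len 15)

000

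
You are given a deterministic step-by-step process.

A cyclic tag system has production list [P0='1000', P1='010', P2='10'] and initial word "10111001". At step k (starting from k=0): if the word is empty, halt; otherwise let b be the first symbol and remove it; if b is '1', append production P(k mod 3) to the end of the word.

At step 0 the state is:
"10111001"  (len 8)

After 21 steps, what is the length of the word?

14

step 0: "10111001"  (len 8)
step 1: "01110011000"  (len 11)
step 2: "1110011000"  (len 10)
step 3: "11001100010"  (len 11)
step 4: "10011000101000"  (len 14)
step 5: "0011000101000010"  (len 16)
step 6: "011000101000010"  (len 15)
step 7: "11000101000010"  (len 14)
step 8: "1000101000010010"  (len 16)
step 9: "00010100001001010"  (len 17)
step 10: "0010100001001010"  (len 16)
step 11: "010100001001010"  (len 15)
step 12: "10100001001010"  (len 14)
step 13: "01000010010101000"  (len 17)
step 14: "1000010010101000"  (len 16)
step 15: "00001001010100010"  (len 17)
step 16: "0001001010100010"  (len 16)
step 17: "001001010100010"  (len 15)
step 18: "01001010100010"  (len 14)
step 19: "1001010100010"  (len 13)
step 20: "001010100010010"  (len 15)
step 21: "01010100010010"  (len 14)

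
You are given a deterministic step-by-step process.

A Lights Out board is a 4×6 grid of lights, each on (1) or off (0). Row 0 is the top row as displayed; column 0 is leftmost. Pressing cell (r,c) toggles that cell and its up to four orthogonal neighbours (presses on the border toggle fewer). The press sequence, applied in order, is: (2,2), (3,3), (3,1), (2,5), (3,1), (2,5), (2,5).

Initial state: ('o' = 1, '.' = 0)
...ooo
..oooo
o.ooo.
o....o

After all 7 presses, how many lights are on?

12

0) ...ooo
..oooo
o.ooo.
o....o
1) ...ooo
...ooo
oo..o.
o.o..o
2) ...ooo
...ooo
oo.oo.
o..ooo
3) ...ooo
...ooo
o..oo.
.ooooo
4) ...ooo
...oo.
o..o.o
.oooo.
5) ...ooo
...oo.
oo.o.o
o..oo.
6) ...ooo
...ooo
oo.oo.
o..ooo
7) ...ooo
...oo.
oo.o.o
o..oo.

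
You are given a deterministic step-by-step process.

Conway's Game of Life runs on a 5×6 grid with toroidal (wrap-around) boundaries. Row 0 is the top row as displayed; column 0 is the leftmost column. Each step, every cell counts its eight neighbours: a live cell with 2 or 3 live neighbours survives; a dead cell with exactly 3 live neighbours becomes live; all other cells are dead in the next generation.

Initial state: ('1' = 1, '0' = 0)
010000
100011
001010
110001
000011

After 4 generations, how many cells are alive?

5

k=0  010000
100011
001010
110001
000011
k=1  000000
110111
000110
110100
010011
k=2  011100
101101
000000
110100
011011
k=3  000000
100110
000111
110111
000011
k=4  000100
000100
010000
001000
000100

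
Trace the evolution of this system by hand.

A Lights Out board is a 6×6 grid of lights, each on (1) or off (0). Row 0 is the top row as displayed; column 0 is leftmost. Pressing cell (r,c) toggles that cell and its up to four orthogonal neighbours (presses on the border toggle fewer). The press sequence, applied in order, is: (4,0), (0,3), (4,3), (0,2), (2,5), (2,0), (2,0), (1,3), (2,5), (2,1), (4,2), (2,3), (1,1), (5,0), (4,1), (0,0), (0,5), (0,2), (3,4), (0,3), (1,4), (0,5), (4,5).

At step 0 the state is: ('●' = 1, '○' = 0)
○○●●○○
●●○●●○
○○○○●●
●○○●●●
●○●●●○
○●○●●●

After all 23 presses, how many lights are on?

17

gen 0: ○○●●○○
●●○●●○
○○○○●●
●○○●●●
●○●●●○
○●○●●●
gen 1: ○○●●○○
●●○●●○
○○○○●●
○○○●●●
○●●●●○
●●○●●●
gen 2: ○○○○●○
●●○○●○
○○○○●●
○○○●●●
○●●●●○
●●○●●●
gen 3: ○○○○●○
●●○○●○
○○○○●●
○○○○●●
○●○○○○
●●○○●●
gen 4: ○●●●●○
●●●○●○
○○○○●●
○○○○●●
○●○○○○
●●○○●●
gen 5: ○●●●●○
●●●○●●
○○○○○○
○○○○●○
○●○○○○
●●○○●●
gen 6: ○●●●●○
○●●○●●
●●○○○○
●○○○●○
○●○○○○
●●○○●●
gen 7: ○●●●●○
●●●○●●
○○○○○○
○○○○●○
○●○○○○
●●○○●●
gen 8: ○●●○●○
●●○●○●
○○○●○○
○○○○●○
○●○○○○
●●○○●●
gen 9: ○●●○●○
●●○●○○
○○○●●●
○○○○●●
○●○○○○
●●○○●●
gen 10: ○●●○●○
●○○●○○
●●●●●●
○●○○●●
○●○○○○
●●○○●●
gen 11: ○●●○●○
●○○●○○
●●●●●●
○●●○●●
○○●●○○
●●●○●●
gen 12: ○●●○●○
●○○○○○
●●○○○●
○●●●●●
○○●●○○
●●●○●●
gen 13: ○○●○●○
○●●○○○
●○○○○●
○●●●●●
○○●●○○
●●●○●●
gen 14: ○○●○●○
○●●○○○
●○○○○●
○●●●●●
●○●●○○
○○●○●●
gen 15: ○○●○●○
○●●○○○
●○○○○●
○○●●●●
○●○●○○
○●●○●●
gen 16: ●●●○●○
●●●○○○
●○○○○●
○○●●●●
○●○●○○
○●●○●●
gen 17: ●●●○○●
●●●○○●
●○○○○●
○○●●●●
○●○●○○
○●●○●●
gen 18: ●○○●○●
●●○○○●
●○○○○●
○○●●●●
○●○●○○
○●●○●●
gen 19: ●○○●○●
●●○○○●
●○○○●●
○○●○○○
○●○●●○
○●●○●●
gen 20: ●○●○●●
●●○●○●
●○○○●●
○○●○○○
○●○●●○
○●●○●●
gen 21: ●○●○○●
●●○○●○
●○○○○●
○○●○○○
○●○●●○
○●●○●●
gen 22: ●○●○●○
●●○○●●
●○○○○●
○○●○○○
○●○●●○
○●●○●●
gen 23: ●○●○●○
●●○○●●
●○○○○●
○○●○○●
○●○●○●
○●●○●○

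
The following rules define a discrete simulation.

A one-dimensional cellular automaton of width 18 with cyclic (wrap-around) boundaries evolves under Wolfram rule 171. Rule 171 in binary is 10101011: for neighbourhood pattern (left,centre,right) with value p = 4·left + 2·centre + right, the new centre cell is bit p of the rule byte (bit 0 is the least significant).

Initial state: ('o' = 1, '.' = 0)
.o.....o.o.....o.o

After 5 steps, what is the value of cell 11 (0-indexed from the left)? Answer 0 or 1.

0

t=0: .o.....o.o.....o.o
t=1: o..oooo.o..oooo.o.
t=2: ..oooo.o..oooo.o.o
t=3: .oooo.o..oooo.o.o.
t=4: oooo.o..oooo.o.o..
t=5: ooo.o..oooo.o.o..o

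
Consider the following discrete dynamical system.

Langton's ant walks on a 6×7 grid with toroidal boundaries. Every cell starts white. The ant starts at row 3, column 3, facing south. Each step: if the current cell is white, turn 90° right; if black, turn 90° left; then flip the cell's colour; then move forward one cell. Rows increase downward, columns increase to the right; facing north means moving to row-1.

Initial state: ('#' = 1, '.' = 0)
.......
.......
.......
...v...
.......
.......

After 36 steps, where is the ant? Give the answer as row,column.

5,3

[0] .......
.......
.......
...v...
.......
.......
[1] .......
.......
.......
..<#...
.......
.......
[2] .......
.......
..^....
..##...
.......
.......
[3] .......
.......
..#>...
..##...
.......
.......
[4] .......
.......
..##...
..#v...
.......
.......
[5] .......
.......
..##...
..#.>..
.......
.......
[6] .......
.......
..##...
..#.#..
....v..
.......
[7] .......
.......
..##...
..#.#..
...<#..
.......
[8] .......
.......
..##...
..#^#..
...##..
.......
[9] .......
.......
..##...
..##>..
...##..
.......
[10] .......
.......
..##^..
..##...
...##..
.......
[11] .......
.......
..###>.
..##...
...##..
.......
[12] .......
.......
..####.
..##.v.
...##..
.......
[13] .......
.......
..####.
..##<#.
...##..
.......
[14] .......
.......
..##^#.
..####.
...##..
.......
[15] .......
.......
..#<.#.
..####.
...##..
.......
[16] .......
.......
..#..#.
..#v##.
...##..
.......
[17] .......
.......
..#..#.
..#.>#.
...##..
.......
[18] .......
.......
..#.^#.
..#..#.
...##..
.......
[19] .......
.......
..#.#>.
..#..#.
...##..
.......
[20] .......
.....^.
..#.#..
..#..#.
...##..
.......
[21] .......
.....#>
..#.#..
..#..#.
...##..
.......
[22] .......
.....##
..#.#.v
..#..#.
...##..
.......
[23] .......
.....##
..#.#<#
..#..#.
...##..
.......
[24] .......
.....^#
..#.###
..#..#.
...##..
.......
[25] .......
....<.#
..#.###
..#..#.
...##..
.......
[26] ....^..
....#.#
..#.###
..#..#.
...##..
.......
[27] ....#>.
....#.#
..#.###
..#..#.
...##..
.......
[28] ....##.
....#v#
..#.###
..#..#.
...##..
.......
[29] ....##.
....<##
..#.###
..#..#.
...##..
.......
[30] ....##.
.....##
..#.v##
..#..#.
...##..
.......
[31] ....##.
.....##
..#..>#
..#..#.
...##..
.......
[32] ....##.
.....^#
..#...#
..#..#.
...##..
.......
[33] ....##.
....<.#
..#...#
..#..#.
...##..
.......
[34] ....^#.
....#.#
..#...#
..#..#.
...##..
.......
[35] ...<.#.
....#.#
..#...#
..#..#.
...##..
.......
[36] ...#.#.
....#.#
..#...#
..#..#.
...##..
...^...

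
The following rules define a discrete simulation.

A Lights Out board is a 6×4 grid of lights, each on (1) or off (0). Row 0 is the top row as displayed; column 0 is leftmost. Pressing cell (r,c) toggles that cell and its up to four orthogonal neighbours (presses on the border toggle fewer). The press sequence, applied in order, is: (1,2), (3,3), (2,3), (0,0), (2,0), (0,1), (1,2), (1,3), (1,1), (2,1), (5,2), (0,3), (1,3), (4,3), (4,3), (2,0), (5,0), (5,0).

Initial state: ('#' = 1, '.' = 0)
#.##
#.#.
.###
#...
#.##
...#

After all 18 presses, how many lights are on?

gen 0: #.##
#.#.
.###
#...
#.##
...#
gen 1: #..#
##.#
.#.#
#...
#.##
...#
gen 2: #..#
##.#
.#..
#.##
#.#.
...#
gen 3: #..#
##..
.###
#.#.
#.#.
...#
gen 4: .#.#
.#..
.###
#.#.
#.#.
...#
gen 5: .#.#
##..
#.##
..#.
#.#.
...#
gen 6: #.##
#...
#.##
..#.
#.#.
...#
gen 7: #..#
####
#..#
..#.
#.#.
...#
gen 8: #...
##..
#...
..#.
#.#.
...#
gen 9: ##..
..#.
##..
..#.
#.#.
...#
gen 10: ##..
.##.
..#.
.##.
#.#.
...#
gen 11: ##..
.##.
..#.
.##.
#...
.##.
gen 12: ####
.###
..#.
.##.
#...
.##.
gen 13: ###.
.#..
..##
.##.
#...
.##.
gen 14: ###.
.#..
..##
.###
#.##
.###
gen 15: ###.
.#..
..##
.##.
#...
.##.
gen 16: ###.
##..
####
###.
#...
.##.
gen 17: ###.
##..
####
###.
....
#.#.
gen 18: ###.
##..
####
###.
#...
.##.

15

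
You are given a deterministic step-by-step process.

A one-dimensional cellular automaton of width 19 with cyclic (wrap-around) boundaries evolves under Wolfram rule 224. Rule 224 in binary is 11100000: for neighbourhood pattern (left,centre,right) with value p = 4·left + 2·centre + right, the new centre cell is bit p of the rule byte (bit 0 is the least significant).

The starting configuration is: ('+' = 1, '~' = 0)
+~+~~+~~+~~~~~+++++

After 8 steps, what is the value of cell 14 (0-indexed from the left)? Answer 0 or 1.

t=0: +~+~~+~~+~~~~~+++++
t=1: ++~~~~~~~~~~~~~++++
t=2: ++~~~~~~~~~~~~~~+++
t=3: ++~~~~~~~~~~~~~~~++
t=4: ++~~~~~~~~~~~~~~~~+
t=5: ++~~~~~~~~~~~~~~~~~
t=6: ~+~~~~~~~~~~~~~~~~~
t=7: ~~~~~~~~~~~~~~~~~~~
t=8: ~~~~~~~~~~~~~~~~~~~

0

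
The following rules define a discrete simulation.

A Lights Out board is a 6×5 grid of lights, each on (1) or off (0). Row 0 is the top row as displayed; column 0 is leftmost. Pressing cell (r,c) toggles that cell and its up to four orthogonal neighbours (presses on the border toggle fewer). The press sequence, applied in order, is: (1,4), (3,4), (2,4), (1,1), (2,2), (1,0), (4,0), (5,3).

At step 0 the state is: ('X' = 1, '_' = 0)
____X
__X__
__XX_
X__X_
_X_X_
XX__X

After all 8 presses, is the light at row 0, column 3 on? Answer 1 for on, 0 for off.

step 0: ____X
__X__
__XX_
X__X_
_X_X_
XX__X
step 1: _____
__XXX
__XXX
X__X_
_X_X_
XX__X
step 2: _____
__XXX
__XX_
X___X
_X_XX
XX__X
step 3: _____
__XX_
__X_X
X____
_X_XX
XX__X
step 4: _X___
XX_X_
_XX_X
X____
_X_XX
XX__X
step 5: _X___
XXXX_
___XX
X_X__
_X_XX
XX__X
step 6: XX___
__XX_
X__XX
X_X__
_X_XX
XX__X
step 7: XX___
__XX_
X__XX
__X__
X__XX
_X__X
step 8: XX___
__XX_
X__XX
__X__
X___X
_XXX_

0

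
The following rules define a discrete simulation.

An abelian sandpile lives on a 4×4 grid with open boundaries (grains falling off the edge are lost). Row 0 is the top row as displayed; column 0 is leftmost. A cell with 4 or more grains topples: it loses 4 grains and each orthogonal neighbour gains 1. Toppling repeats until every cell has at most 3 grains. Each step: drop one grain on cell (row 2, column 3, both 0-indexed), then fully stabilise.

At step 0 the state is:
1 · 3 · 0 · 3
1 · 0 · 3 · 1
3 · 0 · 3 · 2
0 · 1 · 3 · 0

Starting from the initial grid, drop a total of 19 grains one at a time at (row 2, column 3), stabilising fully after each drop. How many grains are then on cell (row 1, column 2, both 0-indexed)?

[0] 1 · 3 · 0 · 3
1 · 0 · 3 · 1
3 · 0 · 3 · 2
0 · 1 · 3 · 0
[1] 1 · 3 · 0 · 3
1 · 0 · 3 · 1
3 · 0 · 3 · 3
0 · 1 · 3 · 0
[2] 1 · 3 · 1 · 3
1 · 1 · 0 · 3
3 · 1 · 2 · 1
0 · 2 · 0 · 2
[3] 1 · 3 · 1 · 3
1 · 1 · 0 · 3
3 · 1 · 2 · 2
0 · 2 · 0 · 2
[4] 1 · 3 · 1 · 3
1 · 1 · 0 · 3
3 · 1 · 2 · 3
0 · 2 · 0 · 2
[5] 1 · 3 · 2 · 0
1 · 1 · 1 · 1
3 · 1 · 3 · 1
0 · 2 · 0 · 3
[6] 1 · 3 · 2 · 0
1 · 1 · 1 · 1
3 · 1 · 3 · 2
0 · 2 · 0 · 3
[7] 1 · 3 · 2 · 0
1 · 1 · 1 · 1
3 · 1 · 3 · 3
0 · 2 · 0 · 3
[8] 1 · 3 · 2 · 0
1 · 1 · 2 · 2
3 · 2 · 0 · 2
0 · 2 · 2 · 0
[9] 1 · 3 · 2 · 0
1 · 1 · 2 · 2
3 · 2 · 0 · 3
0 · 2 · 2 · 0
[10] 1 · 3 · 2 · 0
1 · 1 · 2 · 3
3 · 2 · 1 · 0
0 · 2 · 2 · 1
[11] 1 · 3 · 2 · 0
1 · 1 · 2 · 3
3 · 2 · 1 · 1
0 · 2 · 2 · 1
[12] 1 · 3 · 2 · 0
1 · 1 · 2 · 3
3 · 2 · 1 · 2
0 · 2 · 2 · 1
[13] 1 · 3 · 2 · 0
1 · 1 · 2 · 3
3 · 2 · 1 · 3
0 · 2 · 2 · 1
[14] 1 · 3 · 2 · 1
1 · 1 · 3 · 0
3 · 2 · 2 · 1
0 · 2 · 2 · 2
[15] 1 · 3 · 2 · 1
1 · 1 · 3 · 0
3 · 2 · 2 · 2
0 · 2 · 2 · 2
[16] 1 · 3 · 2 · 1
1 · 1 · 3 · 0
3 · 2 · 2 · 3
0 · 2 · 2 · 2
[17] 1 · 3 · 2 · 1
1 · 1 · 3 · 1
3 · 2 · 3 · 0
0 · 2 · 2 · 3
[18] 1 · 3 · 2 · 1
1 · 1 · 3 · 1
3 · 2 · 3 · 1
0 · 2 · 2 · 3
[19] 1 · 3 · 2 · 1
1 · 1 · 3 · 1
3 · 2 · 3 · 2
0 · 2 · 2 · 3

3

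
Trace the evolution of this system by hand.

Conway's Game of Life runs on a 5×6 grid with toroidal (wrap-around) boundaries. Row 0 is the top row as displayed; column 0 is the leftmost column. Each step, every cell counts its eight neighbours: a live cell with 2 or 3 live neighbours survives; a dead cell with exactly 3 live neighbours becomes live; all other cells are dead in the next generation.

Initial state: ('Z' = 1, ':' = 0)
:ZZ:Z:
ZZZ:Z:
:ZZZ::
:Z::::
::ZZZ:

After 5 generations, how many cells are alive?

gen 0: :ZZ:Z:
ZZZ:Z:
:ZZZ::
:Z::::
::ZZZ:
gen 1: Z:::Z:
Z:::ZZ
:::Z::
:Z::Z:
::::Z:
gen 2: Z::ZZ:
Z::ZZ:
Z::Z::
:::ZZ:
:::ZZ:
gen 3: ::Z:::
ZZZ:::
::Z:::
::Z::Z
::Z:::
gen 4: ::ZZ::
::ZZ::
Z:ZZ::
:ZZZ::
:ZZZ::
gen 5: ::::Z:
::::Z:
::::Z:
Z:::Z:
::::Z:

6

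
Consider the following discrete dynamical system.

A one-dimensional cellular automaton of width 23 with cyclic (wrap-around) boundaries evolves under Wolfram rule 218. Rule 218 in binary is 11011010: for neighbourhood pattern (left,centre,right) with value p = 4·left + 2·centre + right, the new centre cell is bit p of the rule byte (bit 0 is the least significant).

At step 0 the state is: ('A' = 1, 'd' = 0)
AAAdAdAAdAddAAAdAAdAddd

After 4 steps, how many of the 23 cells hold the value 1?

0) AAAdAdAAdAddAAAdAAdAddd
1) AAAdddAAddAAAAAdAAddAdA
2) AAAAdAAAAAAAAAAdAAAAddA
3) AAAAdAAAAAAAAAAdAAAAAAA
4) AAAAdAAAAAAAAAAdAAAAAAA

21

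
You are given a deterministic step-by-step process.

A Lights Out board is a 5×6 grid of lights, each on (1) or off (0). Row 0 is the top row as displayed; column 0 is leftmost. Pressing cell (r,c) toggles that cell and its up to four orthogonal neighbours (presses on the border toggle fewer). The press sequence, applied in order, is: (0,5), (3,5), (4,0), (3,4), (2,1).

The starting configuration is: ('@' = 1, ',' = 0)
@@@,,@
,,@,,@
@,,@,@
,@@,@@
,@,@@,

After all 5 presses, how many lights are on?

gen 0: @@@,,@
,,@,,@
@,,@,@
,@@,@@
,@,@@,
gen 1: @@@,@,
,,@,,,
@,,@,@
,@@,@@
,@,@@,
gen 2: @@@,@,
,,@,,,
@,,@,,
,@@,,,
,@,@@@
gen 3: @@@,@,
,,@,,,
@,,@,,
@@@,,,
@,,@@@
gen 4: @@@,@,
,,@,,,
@,,@@,
@@@@@@
@,,@,@
gen 5: @@@,@,
,@@,,,
,@@@@,
@,@@@@
@,,@,@

18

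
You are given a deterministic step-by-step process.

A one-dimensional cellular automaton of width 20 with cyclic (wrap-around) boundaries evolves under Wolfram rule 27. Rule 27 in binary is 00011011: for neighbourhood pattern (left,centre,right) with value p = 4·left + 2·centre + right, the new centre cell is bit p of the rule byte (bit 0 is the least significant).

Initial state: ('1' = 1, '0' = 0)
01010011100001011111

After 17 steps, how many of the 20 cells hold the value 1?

8

[0] 01010011100001011111
[1] 00001110011110010000
[2] 11111001110001101111
[3] 00000111001111001000
[4] 11111100111000110111
[5] 00000011100111100100
[6] 11111110011100011011
[7] 00000001110011110010
[8] 11111111001110001101
[9] 00000000111001111001
[10] 11111111100111000110
[11] 10000000011100111100
[12] 01111111110011100011
[13] 01000000001110011110
[14] 10111111111001110001
[15] 00100000000111001111
[16] 11011111111100111000
[17] 10010000000011100111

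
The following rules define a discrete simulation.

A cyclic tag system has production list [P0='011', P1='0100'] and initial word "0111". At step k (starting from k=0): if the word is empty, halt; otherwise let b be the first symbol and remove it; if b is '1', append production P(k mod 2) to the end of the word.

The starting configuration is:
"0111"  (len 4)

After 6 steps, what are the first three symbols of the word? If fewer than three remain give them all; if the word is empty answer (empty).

000

step 0: "0111"  (len 4)
step 1: "111"  (len 3)
step 2: "110100"  (len 6)
step 3: "10100011"  (len 8)
step 4: "01000110100"  (len 11)
step 5: "1000110100"  (len 10)
step 6: "0001101000100"  (len 13)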